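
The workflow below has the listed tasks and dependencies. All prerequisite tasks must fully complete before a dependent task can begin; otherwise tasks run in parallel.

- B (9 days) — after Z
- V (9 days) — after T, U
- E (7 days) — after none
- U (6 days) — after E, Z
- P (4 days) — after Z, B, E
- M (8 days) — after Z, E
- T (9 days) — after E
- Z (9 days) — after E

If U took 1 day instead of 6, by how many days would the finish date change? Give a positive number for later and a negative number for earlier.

Critical path before the change: E→Z→U→V = 7+9+6+9 = 31 giving 31 days.
U lies on that path, so at 1 day the path becomes 26 days.
New critical path: E→Z→B→P = 7+9+9+4 = 29 ⇒ 29 days.
Change in finish: 29 − 31 = -2 days.

-2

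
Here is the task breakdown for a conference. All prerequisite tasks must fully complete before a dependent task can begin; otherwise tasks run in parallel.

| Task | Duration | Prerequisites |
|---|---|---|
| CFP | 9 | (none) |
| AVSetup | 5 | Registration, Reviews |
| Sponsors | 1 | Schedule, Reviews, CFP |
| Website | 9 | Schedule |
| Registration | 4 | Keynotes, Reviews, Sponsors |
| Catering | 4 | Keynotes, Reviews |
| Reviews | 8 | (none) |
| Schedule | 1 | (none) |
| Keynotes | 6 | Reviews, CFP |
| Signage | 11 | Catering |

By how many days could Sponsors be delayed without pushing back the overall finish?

Critical path: CFP→Keynotes→Catering→Signage = 9+6+4+11 = 30, so the finish is 30 days.
Longest path through Sponsors: 19 days (earliest finish 10, latest finish 21).
So Sponsors can slip 21 − 10 = 11 days.

11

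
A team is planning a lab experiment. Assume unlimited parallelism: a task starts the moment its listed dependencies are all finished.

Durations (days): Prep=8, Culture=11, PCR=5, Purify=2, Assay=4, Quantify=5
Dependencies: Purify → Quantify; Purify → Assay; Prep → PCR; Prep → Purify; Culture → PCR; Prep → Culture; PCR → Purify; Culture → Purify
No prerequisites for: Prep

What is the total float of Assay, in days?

The longest chain is Prep→Culture→PCR→Purify→Quantify = 8+11+5+2+5 = 31; overall finish 31 days.
The longest chain containing Assay totals 30 days.
Slack of Assay = 27 − 26 = 1 day.

1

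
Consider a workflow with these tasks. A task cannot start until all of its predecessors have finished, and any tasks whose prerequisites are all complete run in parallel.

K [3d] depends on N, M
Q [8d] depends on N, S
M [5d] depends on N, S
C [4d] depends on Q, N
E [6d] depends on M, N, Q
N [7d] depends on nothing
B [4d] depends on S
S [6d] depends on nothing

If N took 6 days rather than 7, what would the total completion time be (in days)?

20

Actual critical path: N→Q→E = 7+8+6 = 21 ⇒ 21 days.
N is on the critical path; changing it to 6 makes that path 20 days.
Now S→Q→E = 6+8+6 = 20 is longest, so the finish becomes 20 days.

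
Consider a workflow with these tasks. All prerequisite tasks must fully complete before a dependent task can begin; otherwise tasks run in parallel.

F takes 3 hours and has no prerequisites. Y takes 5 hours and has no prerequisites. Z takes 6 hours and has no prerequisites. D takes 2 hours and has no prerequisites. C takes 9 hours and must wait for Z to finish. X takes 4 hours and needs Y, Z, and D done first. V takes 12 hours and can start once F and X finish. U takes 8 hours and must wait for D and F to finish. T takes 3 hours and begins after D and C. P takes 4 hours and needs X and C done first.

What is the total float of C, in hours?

3

The longest chain is Z→X→V = 6+4+12 = 22; overall finish 22 hours.
C finishes as early as 15 and must finish by 18.
Float = 22 − 19 = 3.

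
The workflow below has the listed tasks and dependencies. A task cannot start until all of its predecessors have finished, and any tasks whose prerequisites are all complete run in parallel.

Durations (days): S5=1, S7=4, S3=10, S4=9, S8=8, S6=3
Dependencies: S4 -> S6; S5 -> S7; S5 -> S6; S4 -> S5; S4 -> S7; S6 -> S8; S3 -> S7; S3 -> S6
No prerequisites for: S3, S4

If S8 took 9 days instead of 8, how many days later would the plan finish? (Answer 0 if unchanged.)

1

Baseline: S3→S6→S8 = 10+3+8 = 21 → 21 days.
Since S8 is critical, the +1 change carries straight to that chain (now 22 days).
The critical path is still S3→S6→S8; finish is now 22 days.
Change in finish: 22 − 21 = +1 days.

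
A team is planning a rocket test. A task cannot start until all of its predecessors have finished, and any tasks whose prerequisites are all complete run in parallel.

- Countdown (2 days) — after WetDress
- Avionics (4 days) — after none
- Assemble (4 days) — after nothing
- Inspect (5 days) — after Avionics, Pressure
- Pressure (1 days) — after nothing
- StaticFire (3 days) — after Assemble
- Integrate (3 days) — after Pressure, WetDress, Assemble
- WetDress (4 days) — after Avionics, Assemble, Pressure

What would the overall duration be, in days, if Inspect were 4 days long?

11

As given, the longest chain is Avionics→WetDress→Integrate = 4+4+3 = 11, so the finish is 11 days.
The longest path through Inspect is only 9 days, so Inspect has float 2.
No other chain overtakes it, so the finish is 11 days.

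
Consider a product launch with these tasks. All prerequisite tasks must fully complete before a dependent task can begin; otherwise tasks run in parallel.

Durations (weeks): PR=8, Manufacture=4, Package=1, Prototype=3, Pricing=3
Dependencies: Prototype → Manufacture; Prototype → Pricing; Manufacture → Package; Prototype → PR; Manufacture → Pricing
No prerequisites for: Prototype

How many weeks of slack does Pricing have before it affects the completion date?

Prototype→PR = 3+8 = 11 sets the makespan at 11 weeks.
The longest chain containing Pricing totals 10 weeks.
So Pricing can slip 11 − 10 = 1 week.

1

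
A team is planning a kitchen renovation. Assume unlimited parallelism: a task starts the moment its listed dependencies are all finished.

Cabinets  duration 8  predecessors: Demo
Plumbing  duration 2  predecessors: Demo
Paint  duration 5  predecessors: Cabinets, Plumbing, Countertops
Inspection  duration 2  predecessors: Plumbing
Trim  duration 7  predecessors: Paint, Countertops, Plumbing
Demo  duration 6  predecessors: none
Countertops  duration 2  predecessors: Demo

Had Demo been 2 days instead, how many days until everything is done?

22

Actual critical path: Demo→Cabinets→Paint→Trim = 6+8+5+7 = 26 ⇒ 26 days.
Since Demo is critical, the -4 change carries straight to that chain (now 22 days).
The critical path is still Demo→Cabinets→Paint→Trim; finish is now 22 days.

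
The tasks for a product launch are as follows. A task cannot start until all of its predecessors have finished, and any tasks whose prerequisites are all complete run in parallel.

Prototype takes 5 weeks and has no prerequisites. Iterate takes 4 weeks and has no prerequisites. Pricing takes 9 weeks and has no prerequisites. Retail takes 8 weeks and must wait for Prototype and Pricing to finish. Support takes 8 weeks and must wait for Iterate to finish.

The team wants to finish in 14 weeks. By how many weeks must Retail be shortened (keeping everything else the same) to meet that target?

Current finish: 17 weeks; target: 14.
Retail is on every critical path, so each week cut from Retail cuts the finish by one (this holds down to a finish of 12).
Need 17 − 14 = 3 weeks off Retail → Retail becomes 5 weeks, finish becomes 14.

3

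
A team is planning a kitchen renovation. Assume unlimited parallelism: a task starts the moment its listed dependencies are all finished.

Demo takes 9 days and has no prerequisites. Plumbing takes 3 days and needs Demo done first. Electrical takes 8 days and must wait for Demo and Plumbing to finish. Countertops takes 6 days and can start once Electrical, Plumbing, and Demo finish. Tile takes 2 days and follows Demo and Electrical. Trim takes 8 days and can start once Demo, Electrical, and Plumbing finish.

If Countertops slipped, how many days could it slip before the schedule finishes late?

2

The longest chain is Demo→Plumbing→Electrical→Trim = 9+3+8+8 = 28; overall finish 28 days.
Longest path through Countertops: 26 days (earliest finish 26, latest finish 28).
So Countertops can slip 28 − 26 = 2 days.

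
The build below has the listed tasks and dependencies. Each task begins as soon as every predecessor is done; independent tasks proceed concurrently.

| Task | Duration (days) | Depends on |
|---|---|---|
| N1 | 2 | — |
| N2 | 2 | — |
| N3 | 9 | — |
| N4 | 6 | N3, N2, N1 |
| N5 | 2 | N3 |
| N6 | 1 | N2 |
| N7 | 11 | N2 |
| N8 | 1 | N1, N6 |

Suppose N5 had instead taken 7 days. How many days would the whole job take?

Actual critical path: N3→N4 = 9+6 = 15 ⇒ 15 days.
N5 is off the critical path — its longest chain is 11 days, giving 4 of slack.
New critical path: N3→N5 = 9+7 = 16 ⇒ 16 days.

16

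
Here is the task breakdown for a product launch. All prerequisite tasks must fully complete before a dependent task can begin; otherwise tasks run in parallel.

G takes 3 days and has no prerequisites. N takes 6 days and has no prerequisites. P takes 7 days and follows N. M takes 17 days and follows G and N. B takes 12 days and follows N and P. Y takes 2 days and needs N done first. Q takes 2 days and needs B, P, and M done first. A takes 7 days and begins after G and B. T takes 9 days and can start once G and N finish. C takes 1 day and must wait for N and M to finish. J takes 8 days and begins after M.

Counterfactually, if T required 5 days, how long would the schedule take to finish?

The binding path is N→P→B→A = 6+7+12+7 = 32; finish at 32 days.
The longest path through T is only 15 days, so T has float 17.
That remains the longest chain; total 32 days.

32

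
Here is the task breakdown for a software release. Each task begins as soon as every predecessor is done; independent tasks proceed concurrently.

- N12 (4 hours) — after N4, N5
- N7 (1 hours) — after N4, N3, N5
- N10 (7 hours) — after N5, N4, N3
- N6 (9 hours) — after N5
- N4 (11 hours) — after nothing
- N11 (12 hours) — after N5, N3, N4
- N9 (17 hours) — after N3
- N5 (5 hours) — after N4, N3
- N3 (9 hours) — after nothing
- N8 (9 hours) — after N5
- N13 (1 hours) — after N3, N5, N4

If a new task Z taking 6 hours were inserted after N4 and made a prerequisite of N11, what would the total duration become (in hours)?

Originally the plan takes 28 hours.
With Z inserted, N11 now waits for max(N5, N3, N4, Z).
New critical path: N4→Z→N11 = 11+6+12 = 29 ⇒ 29 hours.

29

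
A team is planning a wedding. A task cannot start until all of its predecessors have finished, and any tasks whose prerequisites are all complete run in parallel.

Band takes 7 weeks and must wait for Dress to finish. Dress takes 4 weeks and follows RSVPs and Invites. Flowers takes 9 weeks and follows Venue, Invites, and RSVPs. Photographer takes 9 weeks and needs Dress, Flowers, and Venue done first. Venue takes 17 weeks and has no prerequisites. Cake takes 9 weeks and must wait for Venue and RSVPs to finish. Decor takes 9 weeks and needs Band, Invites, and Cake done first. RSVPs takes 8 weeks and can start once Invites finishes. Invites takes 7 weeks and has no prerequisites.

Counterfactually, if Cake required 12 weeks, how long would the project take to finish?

As given, the longest chain is Venue→Cake→Decor = 17+9+9 = 35, so the finish is 35 weeks.
Since Cake is critical, the +3 change carries straight to that chain (now 38 weeks).
The critical path is still Venue→Cake→Decor; finish is now 38 weeks.

38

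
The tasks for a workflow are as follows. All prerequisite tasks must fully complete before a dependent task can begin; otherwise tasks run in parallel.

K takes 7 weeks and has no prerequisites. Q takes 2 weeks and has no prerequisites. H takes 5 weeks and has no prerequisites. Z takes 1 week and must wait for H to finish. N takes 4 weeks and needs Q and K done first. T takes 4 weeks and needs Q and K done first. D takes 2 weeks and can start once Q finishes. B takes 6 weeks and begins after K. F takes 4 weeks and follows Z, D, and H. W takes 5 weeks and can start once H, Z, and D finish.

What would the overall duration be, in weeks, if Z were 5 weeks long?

15

As given, the longest chain is K→B = 7+6 = 13, so the finish is 13 weeks.
The longest path through Z is only 11 weeks, so Z has float 2.
New critical path: H→Z→W = 5+5+5 = 15 ⇒ 15 weeks.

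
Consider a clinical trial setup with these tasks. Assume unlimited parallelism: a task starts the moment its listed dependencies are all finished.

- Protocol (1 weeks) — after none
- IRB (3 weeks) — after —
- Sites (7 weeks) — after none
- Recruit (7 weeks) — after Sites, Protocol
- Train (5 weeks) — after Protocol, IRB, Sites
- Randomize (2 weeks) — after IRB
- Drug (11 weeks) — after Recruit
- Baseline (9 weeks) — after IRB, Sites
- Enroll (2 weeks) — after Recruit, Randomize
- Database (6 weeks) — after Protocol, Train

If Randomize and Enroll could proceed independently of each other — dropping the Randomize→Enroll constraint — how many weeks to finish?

Original critical path: Sites→Recruit→Drug = 7+7+11 = 25 ⇒ 25 weeks.
Dropping Randomize→Enroll doesn't change Enroll's earliest start (14); another predecessor still binds.
The longest chain is now Sites→Recruit→Drug = 7+7+11 = 25, so the plan takes 25 weeks.

25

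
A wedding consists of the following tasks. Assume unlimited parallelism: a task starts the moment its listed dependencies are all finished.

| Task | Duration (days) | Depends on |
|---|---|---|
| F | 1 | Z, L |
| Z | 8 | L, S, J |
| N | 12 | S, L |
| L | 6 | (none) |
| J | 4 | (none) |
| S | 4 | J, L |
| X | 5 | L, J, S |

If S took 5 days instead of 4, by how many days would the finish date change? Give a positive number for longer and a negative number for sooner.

The binding path is L→S→N = 6+4+12 = 22; finish at 22 days.
S lies on that path, so at 5 days the path becomes 23 days.
No other chain overtakes it, so the finish is 23 days.
Change in finish: 23 − 22 = +1 days.

1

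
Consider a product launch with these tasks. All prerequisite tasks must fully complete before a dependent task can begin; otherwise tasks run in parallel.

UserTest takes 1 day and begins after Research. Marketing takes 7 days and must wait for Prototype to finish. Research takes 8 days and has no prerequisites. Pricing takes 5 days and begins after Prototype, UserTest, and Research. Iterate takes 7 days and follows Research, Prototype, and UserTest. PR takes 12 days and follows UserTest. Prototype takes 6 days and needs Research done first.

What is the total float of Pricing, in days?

2

Research→Prototype→Iterate = 8+6+7 = 21 sets the makespan at 21 days.
The longest chain containing Pricing totals 19 days.
Slack of Pricing = 16 − 14 = 2 days.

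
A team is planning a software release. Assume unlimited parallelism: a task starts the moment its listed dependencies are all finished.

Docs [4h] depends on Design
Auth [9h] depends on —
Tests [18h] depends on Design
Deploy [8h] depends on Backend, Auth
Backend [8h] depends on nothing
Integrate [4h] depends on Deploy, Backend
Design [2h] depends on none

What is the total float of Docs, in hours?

Auth→Deploy→Integrate = 9+8+4 = 21 sets the makespan at 21 hours.
Docs finishes as early as 6 and must finish by 21.
So Docs can slip 21 − 6 = 15 hours.

15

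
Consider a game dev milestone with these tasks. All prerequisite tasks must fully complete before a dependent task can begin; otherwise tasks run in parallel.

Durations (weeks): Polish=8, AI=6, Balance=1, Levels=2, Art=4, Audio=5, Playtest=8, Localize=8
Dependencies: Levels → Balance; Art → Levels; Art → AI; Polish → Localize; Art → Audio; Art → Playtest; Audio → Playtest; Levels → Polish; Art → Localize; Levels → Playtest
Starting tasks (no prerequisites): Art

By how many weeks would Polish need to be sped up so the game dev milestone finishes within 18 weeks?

Current finish: 22 weeks; target: 18.
Polish is on every critical path, so each week cut from Polish cuts the finish by one (this holds down to a finish of 17).
Need 22 − 18 = 4 weeks off Polish → Polish becomes 4 weeks, finish becomes 18.

4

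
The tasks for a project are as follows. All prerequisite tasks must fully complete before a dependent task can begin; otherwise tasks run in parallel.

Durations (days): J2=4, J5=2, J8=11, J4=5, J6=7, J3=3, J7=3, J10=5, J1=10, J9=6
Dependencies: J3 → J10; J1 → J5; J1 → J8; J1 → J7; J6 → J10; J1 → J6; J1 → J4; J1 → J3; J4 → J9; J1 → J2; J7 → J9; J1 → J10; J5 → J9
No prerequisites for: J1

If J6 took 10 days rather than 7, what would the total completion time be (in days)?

25

The binding path is J1→J6→J10 = 10+7+5 = 22; finish at 22 days.
Since J6 is critical, the +3 change carries straight to that chain (now 25 days).
That remains the longest chain; total 25 days.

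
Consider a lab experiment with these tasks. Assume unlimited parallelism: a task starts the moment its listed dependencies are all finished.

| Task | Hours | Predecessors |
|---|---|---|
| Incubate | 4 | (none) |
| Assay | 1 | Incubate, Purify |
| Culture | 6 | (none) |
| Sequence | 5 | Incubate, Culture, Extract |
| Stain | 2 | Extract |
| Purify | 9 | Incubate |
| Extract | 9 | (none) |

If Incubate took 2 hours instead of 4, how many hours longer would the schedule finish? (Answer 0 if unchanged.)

0

Baseline: Incubate→Purify→Assay = 4+9+1 = 14 → 14 hours.
Incubate is on the critical path; changing it to 2 makes that path 12 hours.
Now Extract→Sequence = 9+5 = 14 is longest, so the finish becomes 14 hours.
Change in finish: 14 − 14 = +0 hours.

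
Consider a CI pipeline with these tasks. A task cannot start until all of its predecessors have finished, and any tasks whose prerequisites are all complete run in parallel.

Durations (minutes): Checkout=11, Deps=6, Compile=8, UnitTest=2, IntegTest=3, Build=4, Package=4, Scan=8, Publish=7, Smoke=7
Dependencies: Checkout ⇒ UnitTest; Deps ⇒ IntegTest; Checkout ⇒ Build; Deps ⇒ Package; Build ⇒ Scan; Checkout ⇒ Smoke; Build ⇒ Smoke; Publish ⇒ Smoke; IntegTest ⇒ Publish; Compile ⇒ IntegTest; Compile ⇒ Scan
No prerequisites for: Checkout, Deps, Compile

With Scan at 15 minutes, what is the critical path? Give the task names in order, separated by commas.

Actual critical path: Compile→IntegTest→Publish→Smoke = 8+3+7+7 = 25 ⇒ 25 minutes.
Scan is off the critical path — its longest chain is 23 minutes, giving 2 of slack.
New critical path: Checkout→Build→Scan = 11+4+15 = 30 ⇒ 30 minutes.

Checkout, Build, Scan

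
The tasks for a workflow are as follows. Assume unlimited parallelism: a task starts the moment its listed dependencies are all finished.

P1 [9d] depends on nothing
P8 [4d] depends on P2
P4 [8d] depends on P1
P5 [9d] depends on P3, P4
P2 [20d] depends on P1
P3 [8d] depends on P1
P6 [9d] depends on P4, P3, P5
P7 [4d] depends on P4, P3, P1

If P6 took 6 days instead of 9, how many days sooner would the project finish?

As given, the longest chain is P1→P3→P5→P6 = 9+8+9+9 = 35, so the finish is 35 days.
P6 is on the critical path; changing it to 6 makes that path 32 days.
New critical path: P1→P2→P8 = 9+20+4 = 33 ⇒ 33 days.
Change in finish: 33 − 35 = -2 days.

2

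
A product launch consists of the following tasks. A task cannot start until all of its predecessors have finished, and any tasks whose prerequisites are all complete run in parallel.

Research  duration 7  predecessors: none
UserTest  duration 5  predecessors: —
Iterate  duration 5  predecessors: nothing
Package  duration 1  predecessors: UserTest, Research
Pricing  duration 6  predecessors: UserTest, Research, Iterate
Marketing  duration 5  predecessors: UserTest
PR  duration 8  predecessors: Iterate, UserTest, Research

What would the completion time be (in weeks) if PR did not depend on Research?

Before: longest chain Research→PR = 7+8 = 15, finish 15.
Without Research→PR, PR's earliest start moves from 7 to 5.
New critical path: Research→Pricing = 7+6 = 13 ⇒ 13 weeks.

13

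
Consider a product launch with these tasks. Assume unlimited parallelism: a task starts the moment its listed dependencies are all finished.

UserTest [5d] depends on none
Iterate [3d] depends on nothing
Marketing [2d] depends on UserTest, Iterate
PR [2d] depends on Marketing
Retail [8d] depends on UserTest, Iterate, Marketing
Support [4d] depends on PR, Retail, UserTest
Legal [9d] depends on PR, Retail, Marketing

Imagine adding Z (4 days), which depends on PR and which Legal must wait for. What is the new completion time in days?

Originally the job takes 24 days.
With Z inserted, Legal now waits for max(PR, Retail, Marketing, Z).
New critical path: UserTest→Marketing→Retail→Legal = 5+2+8+9 = 24 ⇒ 24 days.

24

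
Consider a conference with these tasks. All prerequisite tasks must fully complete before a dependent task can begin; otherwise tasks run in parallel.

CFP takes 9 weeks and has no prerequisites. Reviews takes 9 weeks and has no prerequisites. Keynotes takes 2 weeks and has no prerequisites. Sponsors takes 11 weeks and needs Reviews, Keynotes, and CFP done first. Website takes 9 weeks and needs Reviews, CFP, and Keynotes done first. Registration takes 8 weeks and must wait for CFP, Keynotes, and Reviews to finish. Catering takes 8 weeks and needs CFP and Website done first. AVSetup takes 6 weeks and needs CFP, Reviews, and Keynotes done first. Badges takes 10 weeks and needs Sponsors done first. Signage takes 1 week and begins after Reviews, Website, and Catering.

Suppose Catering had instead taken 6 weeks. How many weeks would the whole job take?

Critical path before the change: CFP→Sponsors→Badges = 9+11+10 = 30 giving 30 weeks.
The longest path through Catering is only 27 weeks, so Catering has float 3.
That remains the longest chain; total 30 weeks.

30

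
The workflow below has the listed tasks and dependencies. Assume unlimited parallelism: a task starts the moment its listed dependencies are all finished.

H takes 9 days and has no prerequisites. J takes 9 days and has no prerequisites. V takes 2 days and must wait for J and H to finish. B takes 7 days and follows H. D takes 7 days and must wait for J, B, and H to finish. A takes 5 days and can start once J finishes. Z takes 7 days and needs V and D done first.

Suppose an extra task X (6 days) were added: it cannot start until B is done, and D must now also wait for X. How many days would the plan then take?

Originally the plan takes 30 days.
With X inserted, D now waits for max(J, B, H, X).
New critical path: H→B→X→D→Z = 9+7+6+7+7 = 36 ⇒ 36 days.

36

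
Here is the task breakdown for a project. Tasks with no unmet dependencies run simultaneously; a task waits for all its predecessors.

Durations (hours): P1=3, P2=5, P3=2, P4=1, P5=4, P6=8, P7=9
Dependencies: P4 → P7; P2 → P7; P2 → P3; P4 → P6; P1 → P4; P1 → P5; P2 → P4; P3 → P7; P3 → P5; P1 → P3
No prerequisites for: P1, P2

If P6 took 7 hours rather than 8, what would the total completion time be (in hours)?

16

The binding path is P2→P3→P7 = 5+2+9 = 16; finish at 16 hours.
The longest path through P6 is only 14 hours, so P6 has float 2.
No other chain overtakes it, so the finish is 16 hours.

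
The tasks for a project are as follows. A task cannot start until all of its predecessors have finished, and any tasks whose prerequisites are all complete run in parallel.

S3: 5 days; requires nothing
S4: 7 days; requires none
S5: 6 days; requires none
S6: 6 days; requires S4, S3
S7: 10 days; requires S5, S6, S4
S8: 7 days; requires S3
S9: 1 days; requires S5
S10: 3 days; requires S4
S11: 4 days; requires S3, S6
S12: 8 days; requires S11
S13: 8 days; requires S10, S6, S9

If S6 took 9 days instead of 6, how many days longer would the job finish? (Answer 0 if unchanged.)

Critical path before the change: S4→S6→S11→S12 = 7+6+4+8 = 25 giving 25 days.
S6 lies on that path, so at 9 days the path becomes 28 days.
That remains the longest chain; total 28 days.
Change in finish: 28 − 25 = +3 days.

3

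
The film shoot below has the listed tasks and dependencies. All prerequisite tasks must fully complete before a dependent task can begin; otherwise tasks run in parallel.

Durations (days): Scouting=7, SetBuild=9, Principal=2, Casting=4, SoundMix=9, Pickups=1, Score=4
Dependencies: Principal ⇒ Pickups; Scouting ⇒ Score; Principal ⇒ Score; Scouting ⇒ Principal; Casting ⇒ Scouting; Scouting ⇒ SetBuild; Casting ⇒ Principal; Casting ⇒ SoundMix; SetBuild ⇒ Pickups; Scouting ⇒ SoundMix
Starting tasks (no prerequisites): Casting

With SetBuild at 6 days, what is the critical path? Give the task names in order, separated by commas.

Actual critical path: Casting→Scouting→SetBuild→Pickups = 4+7+9+1 = 21 ⇒ 21 days.
SetBuild is on the critical path; changing it to 6 makes that path 18 days.
The binding chain switches to Casting→Scouting→SoundMix = 4+7+9 = 20; finish 20 days.

Casting, Scouting, SoundMix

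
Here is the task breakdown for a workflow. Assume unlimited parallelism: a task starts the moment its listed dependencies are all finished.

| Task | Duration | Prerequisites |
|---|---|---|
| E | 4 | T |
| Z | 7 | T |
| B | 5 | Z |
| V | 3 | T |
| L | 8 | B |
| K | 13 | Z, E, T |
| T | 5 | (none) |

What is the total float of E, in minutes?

T→Z→K = 5+7+13 = 25 sets the makespan at 25 minutes.
The longest chain containing E totals 22 minutes.
Float = 25 − 22 = 3.

3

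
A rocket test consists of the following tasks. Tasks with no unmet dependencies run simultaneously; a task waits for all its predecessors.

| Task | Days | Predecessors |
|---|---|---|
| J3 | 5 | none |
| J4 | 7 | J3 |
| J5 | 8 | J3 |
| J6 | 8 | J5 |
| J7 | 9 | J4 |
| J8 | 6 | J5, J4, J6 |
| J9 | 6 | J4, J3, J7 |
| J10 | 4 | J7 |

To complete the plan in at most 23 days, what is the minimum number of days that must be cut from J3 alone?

Current finish: 27 days; target: 23.
J3 is on every critical path, so each day cut from J3 cuts the finish by one (this holds down to a finish of 23).
Need 27 − 23 = 4 days off J3 → J3 becomes 1 day, finish becomes 23.

4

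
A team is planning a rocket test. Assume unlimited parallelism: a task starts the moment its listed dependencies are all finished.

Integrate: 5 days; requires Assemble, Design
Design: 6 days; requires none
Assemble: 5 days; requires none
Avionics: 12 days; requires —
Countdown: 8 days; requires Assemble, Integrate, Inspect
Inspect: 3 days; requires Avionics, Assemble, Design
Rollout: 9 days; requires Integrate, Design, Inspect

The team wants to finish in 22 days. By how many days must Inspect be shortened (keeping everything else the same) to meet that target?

Current finish: 24 days; target: 22.
Inspect is on every critical path, so each day cut from Inspect cuts the finish by one (this holds down to a finish of 22).
Need 24 − 22 = 2 days off Inspect → Inspect becomes 1 day, finish becomes 22.

2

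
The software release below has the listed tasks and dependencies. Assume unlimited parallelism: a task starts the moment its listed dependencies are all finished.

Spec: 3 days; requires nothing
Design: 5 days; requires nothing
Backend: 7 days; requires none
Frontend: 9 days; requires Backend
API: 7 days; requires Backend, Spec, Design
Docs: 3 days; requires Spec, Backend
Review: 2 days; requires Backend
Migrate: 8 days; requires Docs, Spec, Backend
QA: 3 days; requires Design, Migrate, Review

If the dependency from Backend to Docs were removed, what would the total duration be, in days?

18

Before: longest chain Backend→Docs→Migrate→QA = 7+3+8+3 = 21, finish 21.
Without Backend→Docs, Docs's earliest start moves from 7 to 3.
After: Backend→Migrate→QA = 7+8+3 = 18 → 18 days.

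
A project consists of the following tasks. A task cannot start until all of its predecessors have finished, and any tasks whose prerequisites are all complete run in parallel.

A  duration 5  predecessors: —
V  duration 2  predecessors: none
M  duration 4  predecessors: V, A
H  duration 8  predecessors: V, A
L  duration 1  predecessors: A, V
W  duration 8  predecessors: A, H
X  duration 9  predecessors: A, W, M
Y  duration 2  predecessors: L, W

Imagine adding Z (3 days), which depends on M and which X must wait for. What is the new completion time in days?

Originally the plan takes 30 days.
With Z inserted, X now waits for max(A, W, M, Z).
New critical path: A→H→W→X = 5+8+8+9 = 30 ⇒ 30 days.

30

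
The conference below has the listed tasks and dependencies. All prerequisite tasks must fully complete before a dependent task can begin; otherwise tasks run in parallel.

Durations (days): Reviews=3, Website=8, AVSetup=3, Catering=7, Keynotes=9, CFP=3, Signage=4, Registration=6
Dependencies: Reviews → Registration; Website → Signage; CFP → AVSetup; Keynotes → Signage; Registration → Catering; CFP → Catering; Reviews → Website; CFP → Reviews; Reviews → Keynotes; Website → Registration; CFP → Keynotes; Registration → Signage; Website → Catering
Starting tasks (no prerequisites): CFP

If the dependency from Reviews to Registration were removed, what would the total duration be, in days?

27

Original critical path: CFP→Reviews→Website→Registration→Catering = 3+3+8+6+7 = 27 ⇒ 27 days.
Dropping Reviews→Registration doesn't change Registration's earliest start (14); another predecessor still binds.
After: CFP→Reviews→Website→Registration→Catering = 3+3+8+6+7 = 27 → 27 days.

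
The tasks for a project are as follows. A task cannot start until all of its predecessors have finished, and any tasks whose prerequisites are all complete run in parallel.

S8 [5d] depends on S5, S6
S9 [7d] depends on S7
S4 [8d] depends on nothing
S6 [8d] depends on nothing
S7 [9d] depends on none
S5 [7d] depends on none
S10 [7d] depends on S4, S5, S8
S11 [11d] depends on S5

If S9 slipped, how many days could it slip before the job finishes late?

4

The longest chain is S6→S8→S10 = 8+5+7 = 20; overall finish 20 days.
Longest path through S9: 16 days (earliest finish 16, latest finish 20).
So S9 can slip 20 − 16 = 4 days.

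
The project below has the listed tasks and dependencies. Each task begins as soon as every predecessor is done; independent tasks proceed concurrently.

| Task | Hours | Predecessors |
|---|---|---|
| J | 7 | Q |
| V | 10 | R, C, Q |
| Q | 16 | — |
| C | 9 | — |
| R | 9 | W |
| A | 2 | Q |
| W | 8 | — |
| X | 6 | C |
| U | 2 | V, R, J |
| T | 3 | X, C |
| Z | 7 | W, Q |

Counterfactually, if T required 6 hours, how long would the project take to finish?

The binding path is W→R→V→U = 8+9+10+2 = 29; finish at 29 hours.
The longest path through T is only 18 hours, so T has float 11.
That remains the longest chain; total 29 hours.

29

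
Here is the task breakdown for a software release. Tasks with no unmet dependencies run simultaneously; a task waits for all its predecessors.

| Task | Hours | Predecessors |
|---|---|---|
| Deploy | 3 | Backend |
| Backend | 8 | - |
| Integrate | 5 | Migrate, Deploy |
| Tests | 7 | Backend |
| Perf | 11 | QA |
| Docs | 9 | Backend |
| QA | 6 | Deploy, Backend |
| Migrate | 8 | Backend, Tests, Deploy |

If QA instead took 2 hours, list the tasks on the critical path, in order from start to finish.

Backend, Tests, Migrate, Integrate

Critical path before the change: Backend→Deploy→QA→Perf = 8+3+6+11 = 28 giving 28 hours.
QA is on the critical path; changing it to 2 makes that path 24 hours.
New critical path: Backend→Tests→Migrate→Integrate = 8+7+8+5 = 28 ⇒ 28 hours.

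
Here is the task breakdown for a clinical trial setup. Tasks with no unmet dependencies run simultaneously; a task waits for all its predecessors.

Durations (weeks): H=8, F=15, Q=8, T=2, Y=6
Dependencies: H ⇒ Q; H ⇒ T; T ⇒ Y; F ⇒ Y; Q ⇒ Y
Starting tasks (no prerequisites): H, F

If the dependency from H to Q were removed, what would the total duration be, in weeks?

21

With the dependency in place, H→Q→Y = 8+8+6 = 22 sets the finish at 22 weeks.
Without H→Q, Q's earliest start moves from 8 to 0.
The longest chain is now F→Y = 15+6 = 21, so the schedule takes 21 weeks.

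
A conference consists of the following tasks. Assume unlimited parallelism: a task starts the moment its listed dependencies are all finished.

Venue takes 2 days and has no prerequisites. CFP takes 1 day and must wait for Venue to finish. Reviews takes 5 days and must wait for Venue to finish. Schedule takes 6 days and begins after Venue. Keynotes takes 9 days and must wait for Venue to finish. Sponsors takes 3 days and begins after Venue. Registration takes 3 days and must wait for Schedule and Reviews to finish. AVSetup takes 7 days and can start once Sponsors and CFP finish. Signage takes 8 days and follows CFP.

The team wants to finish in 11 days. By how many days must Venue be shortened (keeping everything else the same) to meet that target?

Current finish: 12 days; target: 11.
Venue is on every critical path, so each day cut from Venue cuts the finish by one (this holds down to a finish of 11).
Need 12 − 11 = 1 day off Venue → Venue becomes 1 day, finish becomes 11.

1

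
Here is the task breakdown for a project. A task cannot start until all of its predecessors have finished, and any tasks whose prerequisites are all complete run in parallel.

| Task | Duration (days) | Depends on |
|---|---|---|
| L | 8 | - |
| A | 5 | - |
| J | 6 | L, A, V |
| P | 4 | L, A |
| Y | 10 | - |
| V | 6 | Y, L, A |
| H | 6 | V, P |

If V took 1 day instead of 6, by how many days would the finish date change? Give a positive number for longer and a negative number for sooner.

Actual critical path: Y→V→J = 10+6+6 = 22 ⇒ 22 days.
V lies on that path, so at 1 day the path becomes 17 days.
Now L→P→H = 8+4+6 = 18 is longest, so the finish becomes 18 days.
Change in finish: 18 − 22 = -4 days.

-4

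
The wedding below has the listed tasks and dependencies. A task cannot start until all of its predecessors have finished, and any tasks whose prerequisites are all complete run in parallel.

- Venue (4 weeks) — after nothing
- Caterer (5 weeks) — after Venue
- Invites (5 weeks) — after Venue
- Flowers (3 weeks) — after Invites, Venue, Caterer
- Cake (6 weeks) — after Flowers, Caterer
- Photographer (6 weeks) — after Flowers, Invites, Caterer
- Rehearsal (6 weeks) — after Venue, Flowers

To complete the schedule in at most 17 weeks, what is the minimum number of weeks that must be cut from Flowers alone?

1

Current finish: 18 weeks; target: 17.
Flowers is on every critical path, so each week cut from Flowers cuts the finish by one (this holds down to a finish of 16).
Need 18 − 17 = 1 week off Flowers → Flowers becomes 2 weeks, finish becomes 17.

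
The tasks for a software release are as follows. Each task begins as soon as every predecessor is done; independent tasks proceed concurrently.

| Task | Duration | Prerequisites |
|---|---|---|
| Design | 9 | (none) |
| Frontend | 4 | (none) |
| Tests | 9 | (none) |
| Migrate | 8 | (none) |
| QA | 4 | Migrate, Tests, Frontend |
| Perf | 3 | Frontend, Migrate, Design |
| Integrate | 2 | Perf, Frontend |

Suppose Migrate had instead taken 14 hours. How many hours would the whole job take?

Actual critical path: Design→Perf→Integrate = 9+3+2 = 14 ⇒ 14 hours.
Migrate has 1 hour of float (longest path through it is 13).
Now Migrate→Perf→Integrate = 14+3+2 = 19 is longest, so the finish becomes 19 hours.

19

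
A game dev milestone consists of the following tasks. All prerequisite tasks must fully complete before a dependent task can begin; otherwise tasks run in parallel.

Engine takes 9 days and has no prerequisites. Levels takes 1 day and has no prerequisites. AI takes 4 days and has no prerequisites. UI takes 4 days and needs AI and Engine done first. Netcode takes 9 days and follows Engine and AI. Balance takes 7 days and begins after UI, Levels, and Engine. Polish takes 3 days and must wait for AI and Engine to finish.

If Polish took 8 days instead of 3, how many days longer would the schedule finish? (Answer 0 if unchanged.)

0

As given, the longest chain is Engine→UI→Balance = 9+4+7 = 20, so the finish is 20 days.
The longest path through Polish is only 12 days, so Polish has float 8.
That remains the longest chain; total 20 days.
Change in finish: 20 − 20 = +0 days.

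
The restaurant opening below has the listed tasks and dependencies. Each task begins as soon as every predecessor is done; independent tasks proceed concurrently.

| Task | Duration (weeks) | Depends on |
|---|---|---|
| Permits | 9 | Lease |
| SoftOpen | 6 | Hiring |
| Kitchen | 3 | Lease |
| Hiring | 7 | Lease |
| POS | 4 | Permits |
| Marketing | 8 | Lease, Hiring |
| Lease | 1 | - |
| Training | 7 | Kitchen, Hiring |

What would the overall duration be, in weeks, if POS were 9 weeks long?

Critical path before the change: Lease→Hiring→Marketing = 1+7+8 = 16 giving 16 weeks.
POS is off the critical path — its longest chain is 14 weeks, giving 2 of slack.
The binding chain switches to Lease→Permits→POS = 1+9+9 = 19; finish 19 weeks.

19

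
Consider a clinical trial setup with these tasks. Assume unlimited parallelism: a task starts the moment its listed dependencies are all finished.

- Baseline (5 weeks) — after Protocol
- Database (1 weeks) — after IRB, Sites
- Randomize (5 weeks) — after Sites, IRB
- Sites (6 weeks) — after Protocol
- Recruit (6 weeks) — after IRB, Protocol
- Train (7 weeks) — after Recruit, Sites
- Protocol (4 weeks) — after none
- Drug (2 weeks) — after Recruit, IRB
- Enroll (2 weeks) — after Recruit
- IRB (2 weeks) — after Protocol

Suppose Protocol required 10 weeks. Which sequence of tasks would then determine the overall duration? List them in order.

Protocol, IRB, Recruit, Train

Baseline: Protocol→IRB→Recruit→Train = 4+2+6+7 = 19 → 19 weeks.
Protocol is on the critical path; changing it to 10 makes that path 25 weeks.
The critical path is still Protocol→IRB→Recruit→Train; finish is now 25 weeks.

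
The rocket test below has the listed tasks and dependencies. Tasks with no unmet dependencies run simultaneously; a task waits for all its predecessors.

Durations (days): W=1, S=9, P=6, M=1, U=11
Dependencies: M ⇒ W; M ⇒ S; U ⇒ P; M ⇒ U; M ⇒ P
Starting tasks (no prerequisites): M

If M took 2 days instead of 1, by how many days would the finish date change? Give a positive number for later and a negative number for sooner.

Baseline: M→U→P = 1+11+6 = 18 → 18 days.
M lies on that path, so at 2 days the path becomes 19 days.
The critical path is still M→U→P; finish is now 19 days.
Change in finish: 19 − 18 = +1 days.

1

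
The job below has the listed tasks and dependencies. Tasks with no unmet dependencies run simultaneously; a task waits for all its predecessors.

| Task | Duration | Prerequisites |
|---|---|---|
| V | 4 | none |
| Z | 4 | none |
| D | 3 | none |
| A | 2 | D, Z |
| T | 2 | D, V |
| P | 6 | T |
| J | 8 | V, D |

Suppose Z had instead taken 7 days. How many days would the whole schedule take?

Baseline: V→T→P = 4+2+6 = 12 → 12 days.
The longest path through Z is only 6 days, so Z has float 6.
That remains the longest chain; total 12 days.

12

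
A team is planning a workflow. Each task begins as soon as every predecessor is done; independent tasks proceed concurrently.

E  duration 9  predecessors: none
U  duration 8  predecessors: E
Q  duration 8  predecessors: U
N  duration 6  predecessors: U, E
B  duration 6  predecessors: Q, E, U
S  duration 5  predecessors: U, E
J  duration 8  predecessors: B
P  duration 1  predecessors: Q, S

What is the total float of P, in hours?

13

Critical path: E→U→Q→B→J = 9+8+8+6+8 = 39, so the finish is 39 hours.
Longest path through P: 26 hours (earliest finish 26, latest finish 39).
Float = 39 − 26 = 13.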